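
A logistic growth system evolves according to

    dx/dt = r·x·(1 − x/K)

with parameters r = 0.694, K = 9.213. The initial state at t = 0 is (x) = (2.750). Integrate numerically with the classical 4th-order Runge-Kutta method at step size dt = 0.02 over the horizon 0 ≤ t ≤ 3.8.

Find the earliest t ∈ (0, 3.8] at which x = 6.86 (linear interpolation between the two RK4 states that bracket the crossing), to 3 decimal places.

t = 2.773

t=0.000: state=(2.750)
step 1 (dt=0.02): k1=(1.339), k2=(1.343), k3=(1.343), k4=(1.346); state += dt/6·(k1+2k2+2k3+k4)
t=0.020: state=(2.777)
t=0.040: state=(2.804)
t=0.060: state=(2.831)
continuing one RK4 step at a time; state shown every 10 steps (Δt=0.2):
t=0.200: state=(3.025)
t=0.400: state=(3.313)
t=0.600: state=(3.613)
t=0.800: state=(3.922)
t=1.000: state=(4.238)
t=1.200: state=(4.557)
t=1.400: state=(4.876)
t=1.600: state=(5.193)
t=1.800: state=(5.504)
t=2.000: state=(5.807)
t=2.200: state=(6.099)
t=2.400: state=(6.379)
t=2.600: state=(6.643)
t=2.760: state=(6.844)
next step: t=2.780: state=(6.868) — x has crossed 6.86
linear interpolation between t=2.760 (6.84408) and t=2.780 (6.86842) → t≈2.773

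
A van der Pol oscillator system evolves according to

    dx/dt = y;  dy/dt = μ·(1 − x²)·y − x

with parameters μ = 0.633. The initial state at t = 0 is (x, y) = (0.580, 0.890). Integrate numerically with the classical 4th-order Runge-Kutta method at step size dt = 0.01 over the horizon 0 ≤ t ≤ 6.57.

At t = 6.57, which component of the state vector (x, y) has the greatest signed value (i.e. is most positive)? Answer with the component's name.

t=0.000: state=(0.580, 0.890)
step 1 (dt=0.01): k1=(0.890, -0.206), k2=(0.889, -0.214), k3=(0.889, -0.214), k4=(0.888, -0.222); state += dt/6·(k1+2k2+2k3+k4)
t=0.010: state=(0.589, 0.888)
t=0.020: state=(0.598, 0.886)
t=0.030: state=(0.607, 0.883)
continuing one RK4 step at a time; state shown every 25 steps (Δt=0.25):
t=0.250: state=(0.792, 0.789)
t=0.500: state=(0.966, 0.593)
t=0.750: state=(1.083, 0.331)
t=1.000: state=(1.130, 0.046)
t=1.250: state=(1.107, -0.231)
t=1.500: state=(1.016, -0.490)
t=1.750: state=(0.863, -0.738)
t=2.000: state=(0.647, -0.986)
t=2.250: state=(0.369, -1.244)
t=2.500: state=(0.025, -1.501)
t=2.750: state=(-0.377, -1.702)
t=3.000: state=(-0.811, -1.727)
t=3.250: state=(-1.216, -1.462)
t=3.500: state=(-1.520, -0.947)
t=3.750: state=(-1.685, -0.380)
t=4.000: state=(-1.719, 0.089)
t=4.250: state=(-1.651, 0.433)
t=4.500: state=(-1.509, 0.695)
t=4.750: state=(-1.307, 0.922)
t=5.000: state=(-1.048, 1.153)
t=5.250: state=(-0.728, 1.418)
t=5.500: state=(-0.335, 1.727)
t=5.750: state=(0.137, 2.044)
t=6.000: state=(0.675, 2.220)
t=6.250: state=(1.214, 2.011)
t=6.500: state=(1.643, 1.364)
t=6.570: state=(1.731, 1.143)
compare at T: x=1.731, y=1.143

largest component: x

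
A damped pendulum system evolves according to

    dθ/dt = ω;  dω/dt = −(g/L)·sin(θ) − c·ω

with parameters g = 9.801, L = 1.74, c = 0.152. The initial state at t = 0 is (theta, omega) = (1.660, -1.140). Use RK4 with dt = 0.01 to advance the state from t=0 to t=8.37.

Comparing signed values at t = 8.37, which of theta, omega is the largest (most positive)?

largest component: omega

t=0.000: state=(1.660, -1.140)
step 1 (dt=0.01): k1=(-1.140, -5.437), k2=(-1.167, -5.436), k3=(-1.167, -5.436), k4=(-1.194, -5.434); state += dt/6·(k1+2k2+2k3+k4)
t=0.010: state=(1.648, -1.194)
t=0.020: state=(1.636, -1.249)
t=0.030: state=(1.623, -1.303)
continuing one RK4 step at a time; state shown every 50 steps (Δt=0.5):
t=0.500: state=(0.462, -3.383)
t=1.000: state=(-1.101, -2.225)
t=1.500: state=(-1.508, 0.599)
t=2.000: state=(-0.571, 2.919)
t=2.500: state=(0.876, 2.231)
t=3.000: state=(1.332, -0.455)
t=3.500: state=(0.496, -2.638)
t=4.000: state=(-0.800, -1.968)
t=4.500: state=(-1.164, 0.566)
t=5.000: state=(-0.334, 2.457)
t=5.500: state=(0.797, 1.572)
t=6.000: state=(0.992, -0.815)
t=6.500: state=(0.130, -2.279)
t=7.000: state=(-0.813, -1.098)
t=7.500: state=(-0.803, 1.106)
t=8.000: state=(0.082, 2.034)
t=8.370: state=(0.697, 1.106)
compare at T: theta=0.697, omega=1.106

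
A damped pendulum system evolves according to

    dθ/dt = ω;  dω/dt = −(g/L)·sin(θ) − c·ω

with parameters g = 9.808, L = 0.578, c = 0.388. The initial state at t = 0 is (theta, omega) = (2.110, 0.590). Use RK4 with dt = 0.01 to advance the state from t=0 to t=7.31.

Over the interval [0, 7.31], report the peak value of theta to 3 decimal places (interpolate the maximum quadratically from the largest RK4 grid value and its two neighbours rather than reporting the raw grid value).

t=0.000: state=(2.110, 0.590)
step 1 (dt=0.01): k1=(0.590, -14.790), k2=(0.516, -14.736), k3=(0.516, -14.739), k4=(0.443, -14.688); state += dt/6·(k1+2k2+2k3+k4)
t=0.010: state=(2.115, 0.443)
t=0.020: state=(2.119, 0.296)
t=0.030: state=(2.121, 0.151)
continuing one RK4 step at a time; state shown every 25 steps (Δt=0.25):
t=0.250: state=(1.804, -3.072)
t=0.500: state=(0.580, -6.389)
t=0.750: state=(-0.961, -4.943)
t=1.000: state=(-1.655, -0.580)
t=1.250: state=(-1.282, 3.489)
t=1.500: state=(-0.057, 5.625)
t=1.750: state=(1.099, 2.986)
t=2.000: state=(1.323, -1.175)
t=2.250: state=(0.581, -4.419)
t=2.500: state=(-0.566, -3.965)
t=2.750: state=(-1.135, -0.401)
t=3.000: state=(-0.777, 3.074)
t=3.250: state=(0.185, 3.964)
t=3.500: state=(0.897, 1.353)
t=3.750: state=(0.806, -1.989)
t=4.000: state=(0.051, -3.541)
t=4.250: state=(-0.678, -1.836)
t=4.500: state=(-0.759, 1.184)
t=4.750: state=(-0.186, 3.008)
t=5.000: state=(0.499, 2.007)
t=5.250: state=(0.681, -0.611)
t=5.500: state=(0.256, -2.494)
t=5.750: state=(-0.359, -1.994)
t=6.000: state=(-0.595, 0.215)
t=6.250: state=(-0.285, 2.040)
t=6.500: state=(0.253, 1.883)
t=6.750: state=(0.513, 0.051)
t=7.000: state=(0.290, -1.656)
t=7.250: state=(-0.174, -1.725)
t=7.310: state=(-0.270, -1.463)
largest grid value and its neighbours: theta(0.030)=2.12109, theta(0.040)=2.12187, theta(0.050)=2.12121
parabola through these three points peaks at t≈0.040 with theta≈2.12187

max theta = 2.122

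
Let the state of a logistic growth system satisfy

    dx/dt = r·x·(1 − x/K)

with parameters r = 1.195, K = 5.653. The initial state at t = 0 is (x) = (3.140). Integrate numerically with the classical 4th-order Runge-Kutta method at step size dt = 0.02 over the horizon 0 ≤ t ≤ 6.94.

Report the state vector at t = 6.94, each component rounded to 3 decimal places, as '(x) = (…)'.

(x) = (5.652)

t=0.000: state=(3.140)
step 1 (dt=0.02): k1=(1.668), k2=(1.666), k3=(1.666), k4=(1.663); state += dt/6·(k1+2k2+2k3+k4)
t=0.020: state=(3.173)
t=0.040: state=(3.207)
t=0.060: state=(3.240)
continuing one RK4 step at a time; state shown every 25 steps (Δt=0.5):
t=0.500: state=(3.925)
t=1.000: state=(4.551)
t=1.500: state=(4.988)
t=2.000: state=(5.267)
t=2.500: state=(5.434)
t=3.000: state=(5.530)
t=3.500: state=(5.585)
t=4.000: state=(5.615)
t=4.500: state=(5.632)
t=5.000: state=(5.642)
t=5.500: state=(5.647)
t=6.000: state=(5.650)
t=6.500: state=(5.651)
t=6.940: state=(5.652)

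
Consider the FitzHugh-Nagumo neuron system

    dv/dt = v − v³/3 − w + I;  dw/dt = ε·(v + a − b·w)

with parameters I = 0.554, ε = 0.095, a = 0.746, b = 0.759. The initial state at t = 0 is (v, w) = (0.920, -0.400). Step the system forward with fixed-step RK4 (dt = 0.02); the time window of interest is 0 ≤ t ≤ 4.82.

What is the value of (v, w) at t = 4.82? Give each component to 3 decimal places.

(v, w) = (1.703, 0.704)

t=0.000: state=(0.920, -0.400)
step 1 (dt=0.02): k1=(1.614, 0.187), k2=(1.615, 0.189), k3=(1.615, 0.189), k4=(1.615, 0.190); state += dt/6·(k1+2k2+2k3+k4)
t=0.020: state=(0.952, -0.396)
t=0.040: state=(0.985, -0.392)
t=0.060: state=(1.017, -0.389)
continuing one RK4 step at a time; state shown every 10 steps (Δt=0.2):
t=0.200: state=(1.237, -0.360)
t=0.400: state=(1.514, -0.315)
t=0.600: state=(1.721, -0.265)
t=0.800: state=(1.854, -0.214)
t=1.000: state=(1.927, -0.161)
t=1.200: state=(1.962, -0.108)
t=1.400: state=(1.974, -0.055)
t=1.600: state=(1.972, -0.003)
t=1.800: state=(1.964, 0.048)
t=2.000: state=(1.951, 0.099)
t=2.200: state=(1.936, 0.148)
t=2.400: state=(1.920, 0.196)
t=2.600: state=(1.903, 0.244)
t=2.800: state=(1.886, 0.290)
t=3.000: state=(1.869, 0.335)
t=3.200: state=(1.851, 0.380)
t=3.400: state=(1.833, 0.423)
t=3.600: state=(1.815, 0.466)
t=3.800: state=(1.797, 0.507)
t=4.000: state=(1.779, 0.548)
t=4.200: state=(1.761, 0.587)
t=4.400: state=(1.742, 0.626)
t=4.600: state=(1.724, 0.664)
t=4.800: state=(1.705, 0.701)
t=4.820: state=(1.703, 0.704)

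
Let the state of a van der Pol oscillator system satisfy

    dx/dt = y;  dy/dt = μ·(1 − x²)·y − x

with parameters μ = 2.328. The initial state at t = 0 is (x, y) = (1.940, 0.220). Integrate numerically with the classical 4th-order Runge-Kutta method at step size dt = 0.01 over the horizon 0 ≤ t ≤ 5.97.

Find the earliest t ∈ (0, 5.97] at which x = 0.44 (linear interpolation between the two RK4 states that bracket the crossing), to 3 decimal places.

t = 2.825

t=0.000: state=(1.940, 0.220)
step 1 (dt=0.01): k1=(0.220, -3.355), k2=(0.203, -3.251), k3=(0.204, -3.254), k4=(0.187, -3.152); state += dt/6·(k1+2k2+2k3+k4)
t=0.010: state=(1.942, 0.187)
t=0.020: state=(1.944, 0.157)
t=0.030: state=(1.945, 0.128)
continuing one RK4 step at a time; state shown every 20 steps (Δt=0.2):
t=0.200: state=(1.938, -0.158)
t=0.400: state=(1.894, -0.266)
t=0.600: state=(1.836, -0.306)
t=0.800: state=(1.772, -0.332)
t=1.000: state=(1.704, -0.356)
t=1.200: state=(1.630, -0.384)
t=1.400: state=(1.550, -0.417)
t=1.600: state=(1.462, -0.460)
t=1.800: state=(1.365, -0.516)
t=2.000: state=(1.254, -0.594)
t=2.200: state=(1.125, -0.707)
t=2.400: state=(0.967, -0.881)
t=2.600: state=(0.765, -1.172)
t=2.800: state=(0.484, -1.694)
t=2.820: state=(0.449, -1.766)
next step: t=2.830: state=(0.431, -1.804) — x has crossed 0.44
linear interpolation between t=2.820 (0.44898) and t=2.830 (0.43113) → t≈2.825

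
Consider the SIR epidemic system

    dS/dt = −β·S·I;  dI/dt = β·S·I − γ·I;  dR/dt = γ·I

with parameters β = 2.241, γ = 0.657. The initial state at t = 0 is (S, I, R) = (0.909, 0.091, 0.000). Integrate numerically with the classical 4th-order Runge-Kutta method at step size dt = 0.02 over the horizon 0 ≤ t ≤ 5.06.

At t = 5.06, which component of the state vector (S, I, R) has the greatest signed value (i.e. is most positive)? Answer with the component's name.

largest component: R

t=0.000: state=(0.909, 0.091, 0.000)
step 1 (dt=0.02): k1=(-0.185, 0.126, 0.060), k2=(-0.188, 0.127, 0.061), k3=(-0.188, 0.127, 0.061), k4=(-0.190, 0.128, 0.061); state += dt/6·(k1+2k2+2k3+k4)
t=0.020: state=(0.905, 0.094, 0.001)
t=0.040: state=(0.901, 0.096, 0.002)
t=0.060: state=(0.897, 0.099, 0.004)
continuing one RK4 step at a time; state shown every 10 steps (Δt=0.2):
t=0.200: state=(0.867, 0.119, 0.014)
t=0.400: state=(0.816, 0.152, 0.031)
t=0.600: state=(0.756, 0.190, 0.054)
t=0.800: state=(0.689, 0.230, 0.081)
t=1.000: state=(0.615, 0.270, 0.114)
t=1.200: state=(0.541, 0.307, 0.152)
t=1.400: state=(0.468, 0.337, 0.195)
t=1.600: state=(0.400, 0.359, 0.241)
t=1.800: state=(0.339, 0.372, 0.289)
t=2.000: state=(0.287, 0.375, 0.338)
t=2.200: state=(0.243, 0.370, 0.387)
t=2.400: state=(0.206, 0.359, 0.435)
t=2.600: state=(0.176, 0.343, 0.481)
t=2.800: state=(0.152, 0.323, 0.525)
t=3.000: state=(0.132, 0.302, 0.566)
t=3.200: state=(0.116, 0.280, 0.604)
t=3.400: state=(0.103, 0.258, 0.640)
t=3.600: state=(0.092, 0.236, 0.672)
t=3.800: state=(0.083, 0.215, 0.702)
t=4.000: state=(0.076, 0.196, 0.729)
t=4.200: state=(0.070, 0.177, 0.753)
t=4.400: state=(0.065, 0.160, 0.775)
t=4.600: state=(0.060, 0.144, 0.795)
t=4.800: state=(0.057, 0.130, 0.813)
t=5.000: state=(0.054, 0.117, 0.829)
t=5.060: state=(0.053, 0.113, 0.834)
compare at T: S=0.053, I=0.113, R=0.834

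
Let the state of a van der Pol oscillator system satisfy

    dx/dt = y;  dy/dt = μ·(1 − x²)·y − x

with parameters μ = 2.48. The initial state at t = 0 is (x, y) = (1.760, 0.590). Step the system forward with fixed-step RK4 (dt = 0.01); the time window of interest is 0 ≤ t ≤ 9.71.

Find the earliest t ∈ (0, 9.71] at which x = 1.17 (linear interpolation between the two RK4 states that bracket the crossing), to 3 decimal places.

t = 1.872

t=0.000: state=(1.760, 0.590)
step 1 (dt=0.01): k1=(0.590, -4.829), k2=(0.566, -4.721), k3=(0.566, -4.723), k4=(0.543, -4.616); state += dt/6·(k1+2k2+2k3+k4)
t=0.010: state=(1.766, 0.543)
t=0.020: state=(1.771, 0.498)
t=0.030: state=(1.776, 0.455)
continuing one RK4 step at a time; state shown every 50 steps (Δt=0.5):
t=0.500: state=(1.753, -0.270)
t=1.000: state=(1.589, -0.375)
t=1.500: state=(1.376, -0.485)
t=1.870: state=(1.171, -0.640)
next step: t=1.880: state=(1.165, -0.646) — x has crossed 1.17
linear interpolation between t=1.870 (1.17121) and t=1.880 (1.16478) → t≈1.872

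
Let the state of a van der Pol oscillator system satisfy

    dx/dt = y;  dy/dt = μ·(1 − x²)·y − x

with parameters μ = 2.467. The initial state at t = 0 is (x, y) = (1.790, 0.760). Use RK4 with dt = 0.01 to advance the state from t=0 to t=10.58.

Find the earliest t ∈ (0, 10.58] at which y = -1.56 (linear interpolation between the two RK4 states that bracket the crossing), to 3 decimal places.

t=0.000: state=(1.790, 0.760)
step 1 (dt=0.01): k1=(0.760, -5.923), k2=(0.730, -5.790), k3=(0.731, -5.792), k4=(0.702, -5.660); state += dt/6·(k1+2k2+2k3+k4)
t=0.010: state=(1.797, 0.702)
t=0.020: state=(1.804, 0.647)
t=0.030: state=(1.810, 0.594)
continuing one RK4 step at a time; state shown every 50 steps (Δt=0.5):
t=0.500: state=(1.808, -0.258)
t=1.000: state=(1.651, -0.354)
t=1.500: state=(1.454, -0.443)
t=2.000: state=(1.194, -0.622)
t=2.500: state=(0.780, -1.138)
t=2.670: state=(0.554, -1.560)
next step: t=2.680: state=(0.538, -1.592) — y has crossed -1.56
linear interpolation between t=2.670 (-1.55971) and t=2.680 (-1.59246) → t≈2.670

t = 2.670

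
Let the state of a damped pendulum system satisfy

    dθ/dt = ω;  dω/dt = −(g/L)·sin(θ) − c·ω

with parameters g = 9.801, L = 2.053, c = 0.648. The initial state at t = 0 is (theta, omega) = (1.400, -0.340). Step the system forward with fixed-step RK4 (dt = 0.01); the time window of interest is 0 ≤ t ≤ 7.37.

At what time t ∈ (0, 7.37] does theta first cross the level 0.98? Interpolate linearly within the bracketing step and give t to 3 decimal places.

t = 0.380

t=0.000: state=(1.400, -0.340)
step 1 (dt=0.01): k1=(-0.340, -4.484), k2=(-0.362, -4.468), k3=(-0.362, -4.468), k4=(-0.385, -4.452); state += dt/6·(k1+2k2+2k3+k4)
t=0.010: state=(1.396, -0.385)
t=0.020: state=(1.392, -0.429)
t=0.030: state=(1.388, -0.473)
continuing one RK4 step at a time; state shown every 25 steps (Δt=0.25):
t=0.250: state=(1.184, -1.352)
t=0.370: state=(0.997, -1.739)
next step: t=0.380: state=(0.980, -1.768) — theta has crossed 0.98
linear interpolation between t=0.370 (0.99747) and t=0.380 (0.97993) → t≈0.380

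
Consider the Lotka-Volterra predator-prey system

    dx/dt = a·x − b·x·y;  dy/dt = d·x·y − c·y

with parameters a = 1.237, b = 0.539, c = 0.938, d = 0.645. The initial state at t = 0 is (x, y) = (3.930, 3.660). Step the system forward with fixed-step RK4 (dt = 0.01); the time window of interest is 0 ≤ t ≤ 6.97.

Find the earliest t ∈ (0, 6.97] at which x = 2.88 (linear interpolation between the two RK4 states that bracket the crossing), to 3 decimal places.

t = 0.269

t=0.000: state=(3.930, 3.660)
step 1 (dt=0.01): k1=(-2.891, 5.844), k2=(-2.942, 5.857), k3=(-2.942, 5.856), k4=(-2.993, 5.867); state += dt/6·(k1+2k2+2k3+k4)
t=0.010: state=(3.901, 3.719)
t=0.020: state=(3.870, 3.777)
t=0.030: state=(3.839, 3.836)
continuing one RK4 step at a time; state shown every 25 steps (Δt=0.25):
t=0.250: state=(2.965, 5.074)
t=0.260: state=(2.921, 5.123)
next step: t=0.270: state=(2.876, 5.171) — x has crossed 2.88
linear interpolation between t=0.260 (2.92060) and t=0.270 (2.87604) → t≈0.269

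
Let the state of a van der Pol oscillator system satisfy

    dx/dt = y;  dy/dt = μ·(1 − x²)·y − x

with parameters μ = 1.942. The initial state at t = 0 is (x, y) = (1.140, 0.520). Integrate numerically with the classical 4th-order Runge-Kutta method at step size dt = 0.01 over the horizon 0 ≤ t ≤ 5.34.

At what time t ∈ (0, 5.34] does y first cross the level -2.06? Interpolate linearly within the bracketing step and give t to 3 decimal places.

t=0.000: state=(1.140, 0.520)
step 1 (dt=0.01): k1=(0.520, -1.443), k2=(0.513, -1.447), k3=(0.513, -1.447), k4=(0.506, -1.451); state += dt/6·(k1+2k2+2k3+k4)
t=0.010: state=(1.145, 0.506)
t=0.020: state=(1.150, 0.491)
t=0.030: state=(1.155, 0.476)
continuing one RK4 step at a time; state shown every 20 steps (Δt=0.2):
t=0.200: state=(1.215, 0.227)
t=0.400: state=(1.233, -0.036)
t=0.600: state=(1.203, -0.253)
t=0.800: state=(1.134, -0.438)
t=1.000: state=(1.029, -0.620)
t=1.200: state=(0.884, -0.835)
t=1.400: state=(0.689, -1.137)
t=1.600: state=(0.418, -1.610)
t=1.720: state=(0.201, -2.028)
next step: t=1.730: state=(0.181, -2.068) — y has crossed -2.06
linear interpolation between t=1.720 (-2.02764) and t=1.730 (-2.06786) → t≈1.728

t = 1.728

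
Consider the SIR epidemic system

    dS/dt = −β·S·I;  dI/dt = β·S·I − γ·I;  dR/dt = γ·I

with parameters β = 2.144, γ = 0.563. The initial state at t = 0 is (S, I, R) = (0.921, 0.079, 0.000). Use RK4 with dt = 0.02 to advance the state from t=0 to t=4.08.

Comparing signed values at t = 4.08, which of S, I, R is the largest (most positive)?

t=0.000: state=(0.921, 0.079, 0.000)
step 1 (dt=0.02): k1=(-0.156, 0.112, 0.044), k2=(-0.158, 0.113, 0.045), k3=(-0.158, 0.113, 0.045), k4=(-0.160, 0.114, 0.046); state += dt/6·(k1+2k2+2k3+k4)
t=0.020: state=(0.918, 0.081, 0.001)
t=0.040: state=(0.915, 0.084, 0.002)
t=0.060: state=(0.911, 0.086, 0.003)
continuing one RK4 step at a time; state shown every 10 steps (Δt=0.2):
t=0.200: state=(0.886, 0.104, 0.010)
t=0.400: state=(0.842, 0.135, 0.024)
t=0.600: state=(0.789, 0.171, 0.041)
t=0.800: state=(0.727, 0.211, 0.062)
t=1.000: state=(0.658, 0.254, 0.088)
t=1.200: state=(0.585, 0.296, 0.119)
t=1.400: state=(0.511, 0.335, 0.155)
t=1.600: state=(0.439, 0.366, 0.194)
t=1.800: state=(0.373, 0.390, 0.237)
t=2.000: state=(0.315, 0.403, 0.282)
t=2.200: state=(0.265, 0.408, 0.328)
t=2.400: state=(0.222, 0.404, 0.373)
t=2.600: state=(0.187, 0.394, 0.418)
t=2.800: state=(0.159, 0.379, 0.462)
t=3.000: state=(0.135, 0.361, 0.504)
t=3.200: state=(0.116, 0.340, 0.543)
t=3.400: state=(0.101, 0.319, 0.580)
t=3.600: state=(0.089, 0.296, 0.615)
t=3.800: state=(0.078, 0.275, 0.647)
t=4.000: state=(0.070, 0.253, 0.677)
t=4.080: state=(0.067, 0.245, 0.688)
compare at T: S=0.067, I=0.245, R=0.688

largest component: R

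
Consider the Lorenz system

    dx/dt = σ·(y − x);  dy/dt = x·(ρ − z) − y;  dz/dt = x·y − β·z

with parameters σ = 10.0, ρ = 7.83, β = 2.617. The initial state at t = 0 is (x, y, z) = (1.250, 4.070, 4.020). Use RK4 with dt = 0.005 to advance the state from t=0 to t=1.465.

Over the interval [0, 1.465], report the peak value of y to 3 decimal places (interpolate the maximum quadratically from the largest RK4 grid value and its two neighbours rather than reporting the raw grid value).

t=0.000: state=(1.250, 4.070, 4.020)
step 1 (dt=0.005): k1=(28.200, 0.693, -5.433), k2=(27.512, 0.977, -5.108), k3=(27.537, 0.969, -5.116), k4=(26.872, 1.248, -4.799); state += dt/6·(k1+2k2+2k3+k4)
t=0.005: state=(1.388, 4.075, 3.994)
t=0.010: state=(1.519, 4.082, 3.972)
t=0.015: state=(1.644, 4.093, 3.952)
continuing one RK4 step at a time; state shown every 10 steps (Δt=0.05):
t=0.050: state=(2.386, 4.226, 3.890)
t=0.100: state=(3.176, 4.554, 3.991)
t=0.150: state=(3.804, 4.964, 4.284)
t=0.200: state=(4.350, 5.383, 4.752)
t=0.250: state=(4.836, 5.742, 5.373)
t=0.300: state=(5.248, 5.977, 6.106)
t=0.350: state=(5.554, 6.036, 6.885)
t=0.400: state=(5.720, 5.897, 7.625)
t=0.450: state=(5.727, 5.576, 8.235)
t=0.500: state=(5.575, 5.131, 8.646)
t=0.550: state=(5.295, 4.634, 8.830)
t=0.600: state=(4.932, 4.158, 8.799)
t=0.650: state=(4.538, 3.752, 8.595)
t=0.700: state=(4.159, 3.440, 8.271)
t=0.750: state=(3.827, 3.224, 7.877)
t=0.800: state=(3.560, 3.096, 7.455)
t=0.850: state=(3.364, 3.043, 7.037)
t=0.900: state=(3.238, 3.054, 6.643)
t=0.950: state=(3.178, 3.119, 6.291)
t=1.000: state=(3.177, 3.229, 5.991)
t=1.050: state=(3.228, 3.378, 5.752)
t=1.100: state=(3.325, 3.560, 5.578)
t=1.150: state=(3.461, 3.768, 5.477)
t=1.200: state=(3.630, 3.995, 5.450)
t=1.250: state=(3.823, 4.229, 5.501)
t=1.300: state=(4.032, 4.458, 5.627)
t=1.350: state=(4.245, 4.666, 5.823)
t=1.400: state=(4.449, 4.838, 6.079)
t=1.450: state=(4.629, 4.957, 6.377)
t=1.465: state=(4.676, 4.980, 6.472)
largest grid value and its neighbours: y(0.335)=6.03870, y(0.340)=6.03978, y(0.345)=6.03885
parabola through these three points peaks at t≈0.340 with y≈6.03978

max y = 6.040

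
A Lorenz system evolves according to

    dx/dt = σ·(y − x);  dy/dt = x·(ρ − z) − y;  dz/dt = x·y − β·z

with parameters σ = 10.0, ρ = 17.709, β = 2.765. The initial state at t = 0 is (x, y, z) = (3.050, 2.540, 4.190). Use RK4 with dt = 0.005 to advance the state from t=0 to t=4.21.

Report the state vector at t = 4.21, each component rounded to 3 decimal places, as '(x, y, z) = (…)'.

t=0.000: state=(3.050, 2.540, 4.190)
step 1 (dt=0.005): k1=(-5.100, 38.693, -3.838), k2=(-4.005, 38.453, -3.550), k3=(-4.039, 38.488, -3.547), k4=(-2.974, 38.281, -3.258); state += dt/6·(k1+2k2+2k3+k4)
t=0.005: state=(3.030, 2.732, 4.172)
t=0.010: state=(3.020, 2.923, 4.157)
t=0.015: state=(3.020, 3.113, 4.146)
continuing one RK4 step at a time; state shown every 40 steps (Δt=0.2):
t=0.200: state=(7.757, 12.320, 8.496)
t=0.400: state=(10.954, 6.169, 26.240)
t=0.600: state=(1.758, -0.359, 16.469)
t=0.800: state=(0.263, 0.192, 9.461)
t=1.000: state=(0.495, 0.791, 5.468)
t=1.200: state=(1.884, 3.228, 3.492)
t=1.400: state=(7.691, 12.502, 7.868)
t=1.600: state=(11.157, 6.024, 26.761)
t=1.800: state=(1.441, -0.753, 16.498)
t=2.000: state=(-0.259, -0.530, 9.467)
t=2.200: state=(-0.956, -1.546, 5.539)
t=2.400: state=(-3.604, -6.086, 4.466)
t=2.600: state=(-11.545, -15.144, 17.327)
t=2.800: state=(-6.148, -0.628, 22.731)
t=3.000: state=(-0.647, 0.077, 13.027)
t=3.200: state=(-0.293, -0.392, 7.501)
t=3.400: state=(-0.891, -1.483, 4.395)
t=3.600: state=(-3.635, -6.248, 3.810)
t=3.800: state=(-11.978, -15.526, 18.076)
t=4.000: state=(-5.662, -0.023, 22.528)
t=4.200: state=(-0.242, 0.492, 12.796)
t=4.210: state=(-0.173, 0.477, 12.446)

(x, y, z) = (-0.173, 0.477, 12.446)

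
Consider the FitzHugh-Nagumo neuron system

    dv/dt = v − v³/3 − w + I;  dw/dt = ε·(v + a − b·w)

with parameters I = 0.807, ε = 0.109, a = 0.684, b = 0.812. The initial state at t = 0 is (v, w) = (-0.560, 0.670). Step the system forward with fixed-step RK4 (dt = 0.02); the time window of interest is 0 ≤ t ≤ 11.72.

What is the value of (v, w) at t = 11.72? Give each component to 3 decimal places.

t=0.000: state=(-0.560, 0.670)
step 1 (dt=0.02): k1=(-0.364, -0.046), k2=(-0.366, -0.046), k3=(-0.367, -0.046), k4=(-0.369, -0.047); state += dt/6·(k1+2k2+2k3+k4)
t=0.020: state=(-0.567, 0.669)
t=0.040: state=(-0.575, 0.668)
t=0.060: state=(-0.582, 0.667)
continuing one RK4 step at a time; state shown every 25 steps (Δt=0.5):
t=0.500: state=(-0.766, 0.642)
t=1.000: state=(-0.999, 0.604)
t=1.500: state=(-1.211, 0.555)
t=2.000: state=(-1.357, 0.499)
t=2.500: state=(-1.431, 0.439)
t=3.000: state=(-1.451, 0.379)
t=3.500: state=(-1.441, 0.322)
t=4.000: state=(-1.414, 0.269)
t=4.500: state=(-1.377, 0.219)
t=5.000: state=(-1.334, 0.174)
t=5.500: state=(-1.287, 0.133)
t=6.000: state=(-1.236, 0.096)
t=6.500: state=(-1.182, 0.064)
t=7.000: state=(-1.125, 0.036)
t=7.500: state=(-1.062, 0.013)
t=8.000: state=(-0.993, -0.006)
t=8.500: state=(-0.914, -0.020)
t=9.000: state=(-0.823, -0.029)
t=9.500: state=(-0.713, -0.032)
t=10.000: state=(-0.571, -0.029)
t=10.500: state=(-0.376, -0.017)
t=11.000: state=(-0.088, 0.008)
t=11.500: state=(0.361, 0.050)
t=11.720: state=(0.623, 0.077)

(v, w) = (0.623, 0.077)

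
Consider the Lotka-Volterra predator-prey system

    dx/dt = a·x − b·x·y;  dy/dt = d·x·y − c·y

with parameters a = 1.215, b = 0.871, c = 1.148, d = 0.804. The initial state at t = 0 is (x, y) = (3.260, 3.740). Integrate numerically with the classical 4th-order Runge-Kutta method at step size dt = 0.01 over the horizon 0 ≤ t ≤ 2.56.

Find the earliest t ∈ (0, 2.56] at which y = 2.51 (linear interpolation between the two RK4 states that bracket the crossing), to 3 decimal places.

t = 1.219

t=0.000: state=(3.260, 3.740)
step 1 (dt=0.01): k1=(-6.659, 5.509), k2=(-6.668, 5.449), k3=(-6.667, 5.448), k4=(-6.674, 5.386); state += dt/6·(k1+2k2+2k3+k4)
t=0.010: state=(3.193, 3.794)
t=0.020: state=(3.127, 3.848)
t=0.030: state=(3.060, 3.900)
continuing one RK4 step at a time; state shown every 10 steps (Δt=0.1):
t=0.100: state=(2.600, 4.219)
t=0.200: state=(2.003, 4.524)
t=0.300: state=(1.516, 4.642)
t=0.400: state=(1.143, 4.602)
t=0.500: state=(0.870, 4.446)
t=0.600: state=(0.673, 4.216)
t=0.700: state=(0.533, 3.944)
t=0.800: state=(0.432, 3.655)
t=0.900: state=(0.359, 3.363)
t=1.000: state=(0.307, 3.079)
t=1.100: state=(0.268, 2.809)
t=1.200: state=(0.240, 2.556)
t=1.210: state=(0.237, 2.532)
next step: t=1.220: state=(0.235, 2.508) — y has crossed 2.51
linear interpolation between t=1.210 (2.53175) and t=1.220 (2.50761) → t≈1.219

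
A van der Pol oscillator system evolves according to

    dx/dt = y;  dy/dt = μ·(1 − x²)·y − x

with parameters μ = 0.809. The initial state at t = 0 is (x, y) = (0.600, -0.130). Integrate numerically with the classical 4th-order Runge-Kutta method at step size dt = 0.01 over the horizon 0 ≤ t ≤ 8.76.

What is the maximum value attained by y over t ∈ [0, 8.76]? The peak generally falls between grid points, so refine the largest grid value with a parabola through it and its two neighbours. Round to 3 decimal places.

max y = 2.236

t=0.000: state=(0.600, -0.130)
step 1 (dt=0.01): k1=(-0.130, -0.667), k2=(-0.133, -0.668), k3=(-0.133, -0.668), k4=(-0.137, -0.670); state += dt/6·(k1+2k2+2k3+k4)
t=0.010: state=(0.599, -0.137)
t=0.020: state=(0.597, -0.143)
t=0.030: state=(0.596, -0.150)
continuing one RK4 step at a time; state shown every 50 steps (Δt=0.5):
t=0.500: state=(0.447, -0.489)
t=1.000: state=(0.104, -0.889)
t=1.500: state=(-0.433, -1.226)
t=2.000: state=(-1.038, -1.065)
t=2.500: state=(-1.390, -0.303)
t=3.000: state=(-1.361, 0.377)
t=3.500: state=(-1.045, 0.873)
t=4.000: state=(-0.474, 1.448)
t=4.500: state=(0.433, 2.156)
t=5.000: state=(1.479, 1.663)
t=5.500: state=(1.906, 0.136)
t=6.000: state=(1.775, -0.546)
t=6.500: state=(1.412, -0.895)
t=7.000: state=(0.865, -1.331)
t=7.500: state=(0.028, -2.072)
t=8.000: state=(-1.149, -2.342)
t=8.500: state=(-1.927, -0.644)
t=8.760: state=(-1.998, 0.034)
largest grid value and its neighbours: y(4.640)=2.23575, y(4.650)=2.23605, y(4.660)=2.23551
parabola through these three points peaks at t≈4.649 with y≈2.23606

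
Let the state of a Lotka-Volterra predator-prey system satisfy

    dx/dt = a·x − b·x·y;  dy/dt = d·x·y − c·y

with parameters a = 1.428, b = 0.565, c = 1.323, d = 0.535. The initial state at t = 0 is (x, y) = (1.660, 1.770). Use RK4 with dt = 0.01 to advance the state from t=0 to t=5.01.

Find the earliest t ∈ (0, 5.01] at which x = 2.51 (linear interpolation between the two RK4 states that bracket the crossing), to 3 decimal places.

t = 0.767

t=0.000: state=(1.660, 1.770)
step 1 (dt=0.01): k1=(0.710, -0.770), k2=(0.716, -0.765), k3=(0.716, -0.765), k4=(0.721, -0.760); state += dt/6·(k1+2k2+2k3+k4)
t=0.010: state=(1.667, 1.762)
t=0.020: state=(1.674, 1.755)
t=0.030: state=(1.682, 1.747)
continuing one RK4 step at a time; state shown every 20 steps (Δt=0.2):
t=0.200: state=(1.823, 1.636)
t=0.400: state=(2.027, 1.542)
t=0.600: state=(2.274, 1.490)
t=0.760: state=(2.499, 1.478)
next step: t=0.770: state=(2.514, 1.479) — x has crossed 2.51
linear interpolation between t=0.760 (2.49921) and t=0.770 (2.51406) → t≈0.767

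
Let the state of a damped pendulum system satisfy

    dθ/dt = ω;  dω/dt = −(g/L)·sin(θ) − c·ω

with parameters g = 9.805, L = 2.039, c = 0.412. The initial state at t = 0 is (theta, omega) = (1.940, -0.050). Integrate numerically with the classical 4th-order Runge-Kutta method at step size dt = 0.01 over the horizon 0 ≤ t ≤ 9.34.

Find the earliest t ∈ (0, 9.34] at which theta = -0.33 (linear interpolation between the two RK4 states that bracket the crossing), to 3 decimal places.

t=0.000: state=(1.940, -0.050)
step 1 (dt=0.01): k1=(-0.050, -4.464), k2=(-0.072, -4.455), k3=(-0.072, -4.456), k4=(-0.095, -4.447); state += dt/6·(k1+2k2+2k3+k4)
t=0.010: state=(1.939, -0.095)
t=0.020: state=(1.938, -0.139)
t=0.030: state=(1.936, -0.183)
continuing one RK4 step at a time; state shown every 50 steps (Δt=0.5):
t=0.500: state=(1.379, -2.153)
t=1.000: state=(-0.026, -3.021)
t=1.100: state=(-0.319, -2.817)
next step: t=1.110: state=(-0.347, -2.790) — theta has crossed -0.33
linear interpolation between t=1.100 (-0.31937) and t=1.110 (-0.34740) → t≈1.104

t = 1.104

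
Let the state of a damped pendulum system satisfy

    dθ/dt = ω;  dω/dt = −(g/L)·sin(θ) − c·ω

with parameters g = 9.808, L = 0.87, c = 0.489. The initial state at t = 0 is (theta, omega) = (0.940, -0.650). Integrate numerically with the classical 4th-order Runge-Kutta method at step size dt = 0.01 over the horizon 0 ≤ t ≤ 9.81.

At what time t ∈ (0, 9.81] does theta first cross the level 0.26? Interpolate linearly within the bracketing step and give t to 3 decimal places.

t=0.000: state=(0.940, -0.650)
step 1 (dt=0.01): k1=(-0.650, -8.786), k2=(-0.694, -8.743), k3=(-0.694, -8.742), k4=(-0.737, -8.697); state += dt/6·(k1+2k2+2k3+k4)
t=0.010: state=(0.933, -0.737)
t=0.020: state=(0.925, -0.824)
t=0.030: state=(0.917, -0.909)
t=0.350: state=(0.276, -2.730)
next step: t=0.360: state=(0.249, -2.746) — theta has crossed 0.26
linear interpolation between t=0.350 (0.27623) and t=0.360 (0.24884) → t≈0.356

t = 0.356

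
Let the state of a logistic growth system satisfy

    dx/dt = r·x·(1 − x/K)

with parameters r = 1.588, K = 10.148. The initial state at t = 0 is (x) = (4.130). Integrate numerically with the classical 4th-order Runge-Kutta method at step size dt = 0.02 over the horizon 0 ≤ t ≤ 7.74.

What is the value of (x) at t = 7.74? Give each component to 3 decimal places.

t=0.000: state=(4.130)
step 1 (dt=0.02): k1=(3.889), k2=(3.901), k3=(3.901), k4=(3.911); state += dt/6·(k1+2k2+2k3+k4)
t=0.020: state=(4.208)
t=0.040: state=(4.286)
t=0.060: state=(4.365)
continuing one RK4 step at a time; state shown every 25 steps (Δt=0.5):
t=0.500: state=(6.118)
t=1.000: state=(7.820)
t=1.500: state=(8.944)
t=2.000: state=(9.566)
t=2.500: state=(9.876)
t=3.000: state=(10.023)
t=3.500: state=(10.091)
t=4.000: state=(10.122)
t=4.500: state=(10.136)
t=5.000: state=(10.143)
t=5.500: state=(10.146)
t=6.000: state=(10.147)
t=6.500: state=(10.148)
t=7.000: state=(10.148)
t=7.500: state=(10.148)
t=7.740: state=(10.148)

(x) = (10.148)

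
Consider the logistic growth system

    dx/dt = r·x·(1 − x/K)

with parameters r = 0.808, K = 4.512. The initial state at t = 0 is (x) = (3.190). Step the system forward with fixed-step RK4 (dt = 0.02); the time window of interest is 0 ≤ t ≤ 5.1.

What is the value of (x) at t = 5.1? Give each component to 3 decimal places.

(x) = (4.482)

t=0.000: state=(3.190)
step 1 (dt=0.02): k1=(0.755), k2=(0.753), k3=(0.753), k4=(0.750); state += dt/6·(k1+2k2+2k3+k4)
t=0.020: state=(3.205)
t=0.040: state=(3.220)
t=0.060: state=(3.235)
continuing one RK4 step at a time; state shown every 10 steps (Δt=0.2):
t=0.200: state=(3.336)
t=0.400: state=(3.471)
t=0.600: state=(3.595)
t=0.800: state=(3.707)
t=1.000: state=(3.808)
t=1.200: state=(3.899)
t=1.400: state=(3.980)
t=1.600: state=(4.051)
t=1.800: state=(4.114)
t=2.000: state=(4.169)
t=2.200: state=(4.217)
t=2.400: state=(4.258)
t=2.600: state=(4.294)
t=2.800: state=(4.325)
t=3.000: state=(4.352)
t=3.200: state=(4.375)
t=3.400: state=(4.395)
t=3.600: state=(4.412)
t=3.800: state=(4.427)
t=4.000: state=(4.439)
t=4.200: state=(4.450)
t=4.400: state=(4.459)
t=4.600: state=(4.467)
t=4.800: state=(4.474)
t=5.000: state=(4.479)
t=5.100: state=(4.482)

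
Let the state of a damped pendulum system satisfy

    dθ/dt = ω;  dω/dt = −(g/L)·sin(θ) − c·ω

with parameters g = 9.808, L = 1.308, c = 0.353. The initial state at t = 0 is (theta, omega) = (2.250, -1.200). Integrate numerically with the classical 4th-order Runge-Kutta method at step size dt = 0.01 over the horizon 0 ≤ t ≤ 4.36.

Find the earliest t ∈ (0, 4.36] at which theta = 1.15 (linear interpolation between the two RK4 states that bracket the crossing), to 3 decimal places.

t=0.000: state=(2.250, -1.200)
step 1 (dt=0.01): k1=(-1.200, -5.411), k2=(-1.227, -5.429), k3=(-1.227, -5.430), k4=(-1.254, -5.449); state += dt/6·(k1+2k2+2k3+k4)
t=0.010: state=(2.238, -1.254)
t=0.020: state=(2.225, -1.309)
t=0.030: state=(2.212, -1.364)
continuing one RK4 step at a time; state shown every 20 steps (Δt=0.2):
t=0.200: state=(1.896, -2.368)
t=0.400: state=(1.295, -3.632)
t=0.430: state=(1.184, -3.805)
next step: t=0.440: state=(1.145, -3.860) — theta has crossed 1.15
linear interpolation between t=0.430 (1.18357) and t=0.440 (1.14524) → t≈0.439

t = 0.439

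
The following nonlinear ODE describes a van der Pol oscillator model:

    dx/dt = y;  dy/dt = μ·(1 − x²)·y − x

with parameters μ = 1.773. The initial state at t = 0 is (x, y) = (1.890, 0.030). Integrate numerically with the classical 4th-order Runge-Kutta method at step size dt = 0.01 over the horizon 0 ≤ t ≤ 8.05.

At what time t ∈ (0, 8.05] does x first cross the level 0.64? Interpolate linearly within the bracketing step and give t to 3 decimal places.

t=0.000: state=(1.890, 0.030)
step 1 (dt=0.01): k1=(0.030, -2.027), k2=(0.020, -1.981), k3=(0.020, -1.982), k4=(0.010, -1.937); state += dt/6·(k1+2k2+2k3+k4)
t=0.010: state=(1.890, 0.010)
t=0.020: state=(1.890, -0.009)
t=0.030: state=(1.890, -0.027)
continuing one RK4 step at a time; state shown every 50 steps (Δt=0.5):
t=0.500: state=(1.768, -0.386)
t=1.000: state=(1.542, -0.517)
t=1.500: state=(1.241, -0.712)
t=2.000: state=(0.785, -1.194)
t=2.110: state=(0.643, -1.395)
next step: t=2.120: state=(0.629, -1.417) — x has crossed 0.64
linear interpolation between t=2.110 (0.64301) and t=2.120 (0.62895) → t≈2.112

t = 2.112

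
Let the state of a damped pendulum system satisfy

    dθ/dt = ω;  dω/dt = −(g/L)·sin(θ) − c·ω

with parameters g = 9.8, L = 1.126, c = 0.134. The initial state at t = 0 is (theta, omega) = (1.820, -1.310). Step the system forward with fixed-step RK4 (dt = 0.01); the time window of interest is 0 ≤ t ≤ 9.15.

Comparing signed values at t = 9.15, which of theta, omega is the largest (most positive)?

t=0.000: state=(1.820, -1.310)
step 1 (dt=0.01): k1=(-1.310, -8.259), k2=(-1.351, -8.267), k3=(-1.351, -8.268), k4=(-1.393, -8.276); state += dt/6·(k1+2k2+2k3+k4)
t=0.010: state=(1.806, -1.393)
t=0.020: state=(1.792, -1.476)
t=0.030: state=(1.777, -1.559)
continuing one RK4 step at a time; state shown every 50 steps (Δt=0.5):
t=0.500: state=(0.195, -4.640)
t=1.000: state=(-1.574, -1.609)
t=1.500: state=(-1.295, 2.673)
t=2.000: state=(0.633, 3.798)
t=2.500: state=(1.550, -0.322)
t=3.000: state=(0.392, -3.866)
t=3.500: state=(-1.246, -1.704)
t=4.000: state=(-1.034, 2.457)
t=4.500: state=(0.641, 3.094)
t=5.000: state=(1.253, -0.823)
t=5.500: state=(0.014, -3.425)
t=6.000: state=(-1.162, -0.638)
t=6.500: state=(-0.528, 2.857)
t=7.000: state=(0.875, 1.790)
t=7.500: state=(0.836, -1.886)
t=8.000: state=(-0.496, -2.497)
t=8.500: state=(-0.956, 0.853)
t=9.000: state=(0.113, 2.706)
t=9.150: state=(0.491, 2.263)
compare at T: theta=0.491, omega=2.263

largest component: omega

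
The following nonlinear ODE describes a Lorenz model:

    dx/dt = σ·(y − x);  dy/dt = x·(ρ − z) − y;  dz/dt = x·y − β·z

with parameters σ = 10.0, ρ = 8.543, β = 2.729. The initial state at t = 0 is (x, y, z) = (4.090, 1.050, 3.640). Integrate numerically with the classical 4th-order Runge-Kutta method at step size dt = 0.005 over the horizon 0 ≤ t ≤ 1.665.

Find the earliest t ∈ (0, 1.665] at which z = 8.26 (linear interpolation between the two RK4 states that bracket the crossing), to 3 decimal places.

t=0.000: state=(4.090, 1.050, 3.640)
step 1 (dt=0.005): k1=(-30.400, 19.003, -5.639), k2=(-29.165, 18.640, -5.490), k3=(-29.205, 18.654, -5.491), k4=(-28.007, 18.302, -5.350); state += dt/6·(k1+2k2+2k3+k4)
t=0.005: state=(3.944, 1.143, 3.613)
t=0.010: state=(3.810, 1.233, 3.586)
t=0.015: state=(3.686, 1.320, 3.562)
continuing one RK4 step at a time; state shown every 20 steps (Δt=0.1):
t=0.100: state=(2.733, 2.492, 3.271)
t=0.200: state=(3.013, 3.672, 3.255)
t=0.300: state=(3.902, 4.974, 3.794)
t=0.400: state=(5.064, 6.256, 5.130)
t=0.500: state=(6.116, 6.927, 7.215)
t=0.545: state=(6.402, 6.847, 8.217)
next step: t=0.550: state=(6.423, 6.821, 8.323) — z has crossed 8.26
linear interpolation between t=0.545 (8.21713) and t=0.550 (8.32343) → t≈0.547

t = 0.547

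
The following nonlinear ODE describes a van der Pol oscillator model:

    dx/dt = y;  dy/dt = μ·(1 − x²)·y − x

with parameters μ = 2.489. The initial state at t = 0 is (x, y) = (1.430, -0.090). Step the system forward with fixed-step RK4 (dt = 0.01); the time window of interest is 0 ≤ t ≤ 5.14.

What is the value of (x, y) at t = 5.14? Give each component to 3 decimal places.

(x, y) = (-0.943, 0.893)

t=0.000: state=(1.430, -0.090)
step 1 (dt=0.01): k1=(-0.090, -1.196), k2=(-0.096, -1.180), k3=(-0.096, -1.180), k4=(-0.102, -1.165); state += dt/6·(k1+2k2+2k3+k4)
t=0.010: state=(1.429, -0.102)
t=0.020: state=(1.428, -0.113)
t=0.030: state=(1.427, -0.125)
continuing one RK4 step at a time; state shown every 20 steps (Δt=0.2):
t=0.200: state=(1.392, -0.278)
t=0.400: state=(1.323, -0.406)
t=0.600: state=(1.231, -0.517)
t=0.800: state=(1.115, -0.643)
t=1.000: state=(0.970, -0.820)
t=1.200: state=(0.780, -1.106)
t=1.400: state=(0.512, -1.620)
t=1.600: state=(0.101, -2.599)
t=1.800: state=(-0.565, -4.064)
t=2.000: state=(-1.411, -3.791)
t=2.200: state=(-1.910, -1.244)
t=2.400: state=(-2.017, -0.083)
t=2.600: state=(-2.000, 0.189)
t=2.800: state=(-1.954, 0.254)
t=3.000: state=(-1.901, 0.278)
t=3.200: state=(-1.843, 0.295)
t=3.400: state=(-1.783, 0.312)
t=3.600: state=(-1.718, 0.332)
t=3.800: state=(-1.650, 0.355)
t=4.000: state=(-1.576, 0.384)
t=4.200: state=(-1.496, 0.420)
t=4.400: state=(-1.407, 0.466)
t=4.600: state=(-1.308, 0.530)
t=4.800: state=(-1.194, 0.619)
t=5.000: state=(-1.058, 0.753)
t=5.140: state=(-0.943, 0.893)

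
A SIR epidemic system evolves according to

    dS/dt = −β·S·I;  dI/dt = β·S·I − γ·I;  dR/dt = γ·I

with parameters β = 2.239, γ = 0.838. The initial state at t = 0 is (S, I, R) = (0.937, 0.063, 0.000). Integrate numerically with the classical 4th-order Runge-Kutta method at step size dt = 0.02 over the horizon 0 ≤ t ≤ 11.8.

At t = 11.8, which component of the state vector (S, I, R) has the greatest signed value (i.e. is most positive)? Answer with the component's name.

t=0.000: state=(0.937, 0.063, 0.000)
step 1 (dt=0.02): k1=(-0.132, 0.079, 0.053), k2=(-0.134, 0.080, 0.053), k3=(-0.134, 0.080, 0.053), k4=(-0.135, 0.081, 0.054); state += dt/6·(k1+2k2+2k3+k4)
t=0.020: state=(0.934, 0.065, 0.001)
t=0.040: state=(0.932, 0.066, 0.002)
t=0.060: state=(0.929, 0.068, 0.003)
continuing one RK4 step at a time; state shown every 25 steps (Δt=0.5):
t=0.500: state=(0.851, 0.113, 0.036)
t=1.000: state=(0.723, 0.180, 0.097)
t=1.500: state=(0.569, 0.244, 0.187)
t=2.000: state=(0.423, 0.279, 0.298)
t=2.500: state=(0.309, 0.276, 0.415)
t=3.000: state=(0.230, 0.245, 0.525)
t=3.500: state=(0.179, 0.202, 0.619)
t=4.000: state=(0.147, 0.159, 0.694)
t=4.500: state=(0.125, 0.122, 0.753)
t=5.000: state=(0.111, 0.091, 0.797)
t=5.500: state=(0.102, 0.068, 0.830)
t=6.000: state=(0.095, 0.050, 0.855)
t=6.500: state=(0.091, 0.036, 0.873)
t=7.000: state=(0.088, 0.026, 0.886)
t=7.500: state=(0.086, 0.019, 0.895)
t=8.000: state=(0.084, 0.014, 0.902)
t=8.500: state=(0.083, 0.010, 0.907)
t=9.000: state=(0.082, 0.007, 0.911)
t=9.500: state=(0.082, 0.005, 0.913)
t=10.000: state=(0.081, 0.004, 0.915)
t=10.500: state=(0.081, 0.003, 0.916)
t=11.000: state=(0.081, 0.002, 0.917)
t=11.500: state=(0.081, 0.001, 0.918)
t=11.800: state=(0.081, 0.001, 0.918)
compare at T: S=0.081, I=0.001, R=0.918

largest component: R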